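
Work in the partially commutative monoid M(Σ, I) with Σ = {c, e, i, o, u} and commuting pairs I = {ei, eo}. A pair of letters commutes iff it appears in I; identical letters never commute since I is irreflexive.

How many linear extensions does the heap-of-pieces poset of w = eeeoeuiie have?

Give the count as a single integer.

15

piece 0:e — minimal
piece 1:e rests on {0:e}
piece 2:e rests on {1:e}
piece 3:o — minimal
piece 4:e rests on {2:e}
piece 5:u rests on {3:o, 4:e}
piece 6:i rests on {5:u}
piece 7:i rests on {6:i}
piece 8:e rests on {5:u}
minimal pieces: {0:e, 3:o}
ways to finish when only these pieces remain (= sum over removing one remaining piece with nothing left below it):
  1 left: {7}→1  {8}→1
  2 left: {6,7}→1  {7,8}→2
  3 left: {6,7,8}→3
  4 left: {5,6,7,8}→3
  5 left: {3,5,6,7,8}→3  {4,5,6,7,8}→3
  6 left: {2,4,5,6,7,8}→3  {3,4,5,6,7,8}→6
  7 left: {1,2,4,5,6,7,8}→3  {2,3,4,5,6,7,8}→9
  placing 0:e first → 12 extensions
  placing 3:o first → 3 extensions
total linear extensions = 15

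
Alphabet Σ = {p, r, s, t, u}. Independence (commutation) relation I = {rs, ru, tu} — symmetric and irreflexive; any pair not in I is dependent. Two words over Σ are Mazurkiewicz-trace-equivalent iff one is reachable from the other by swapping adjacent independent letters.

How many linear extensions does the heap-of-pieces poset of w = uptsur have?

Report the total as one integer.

3

piece 0:u — minimal
piece 1:p rests on {0:u}
piece 2:t rests on {1:p}
piece 3:s rests on {2:t}
piece 4:u rests on {3:s}
piece 5:r rests on {2:t}
minimal pieces: {0:u}
ways to finish when only these pieces remain (= sum over removing one remaining piece with nothing left below it):
  1 left: {4}→1  {5}→1
  2 left: {3,4}→1  {4,5}→2
  3 left: {3,4,5}→3
  4 left: {2,3,4,5}→3
  placing 0:u first → 3 extensions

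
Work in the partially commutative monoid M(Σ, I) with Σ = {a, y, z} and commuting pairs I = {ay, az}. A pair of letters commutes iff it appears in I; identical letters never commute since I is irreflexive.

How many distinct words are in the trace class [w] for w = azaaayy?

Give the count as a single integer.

#0=a has no predecessor
#1=z has no predecessor
#2=a depends on [0:a]
#3=a depends on [2:a]
#4=a depends on [3:a]
#5=y depends on [1:z]
#6=y depends on [5:y]
sources: [0:a, 1:z]
N(rest) = Σ N(rest − s) over sources s of rest; N(one piece) = 1:
  size 1 → [4]=1  [6]=1
  size 2 → [3,4]=1  [4,6]=2  [5,6]=1
  size 3 → [1,5,6]=1  [2,3,4]=1  [3,4,6]=3  [4,5,6]=3
  size 4 → [0,2,3,4]=1  [1,4,5,6]=4  [2,3,4,6]=4  [3,4,5,6]=6
  size 5 → [0,2,3,4,6]=5  [1,3,4,5,6]=10  [2,3,4,5,6]=10
  first=0(a) contributes 20
  first=1(z) contributes 15
|[w]| = 35

35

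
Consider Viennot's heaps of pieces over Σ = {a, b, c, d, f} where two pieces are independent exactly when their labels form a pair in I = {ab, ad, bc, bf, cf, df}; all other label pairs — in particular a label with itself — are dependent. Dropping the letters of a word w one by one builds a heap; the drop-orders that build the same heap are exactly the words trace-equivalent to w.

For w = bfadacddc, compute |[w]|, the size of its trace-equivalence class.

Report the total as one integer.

#0=b has no predecessor
#1=f has no predecessor
#2=a depends on [1:f]
#3=d depends on [0:b]
#4=a depends on [2:a]
#5=c depends on [3:d, 4:a]
#6=d depends on [5:c]
#7=d depends on [6:d]
#8=c depends on [7:d]
sources: [0:b, 1:f]
N(rest) = Σ N(rest − s) over sources s of rest; N(one piece) = 1:
  size 1 → [8]=1
  size 2 → [7,8]=1
  size 3 → [6,7,8]=1
  size 4 → [5,6,7,8]=1
  size 5 → [3,5,6,7,8]=1  [4,5,6,7,8]=1
  size 6 → [0,3,5,6,7,8]=1  [2,4,5,6,7,8]=1  [3,4,5,6,7,8]=2
  size 7 → [0,3,4,5,6,7,8]=3  [1,2,4,5,6,7,8]=1  [2,3,4,5,6,7,8]=3
  first=0(b) contributes 4
  first=1(f) contributes 6
|[w]| = 10

10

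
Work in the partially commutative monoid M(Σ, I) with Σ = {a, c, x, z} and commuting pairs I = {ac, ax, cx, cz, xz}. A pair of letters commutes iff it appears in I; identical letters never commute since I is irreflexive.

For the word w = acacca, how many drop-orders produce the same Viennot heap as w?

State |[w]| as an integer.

20

#0=a has no predecessor
#1=c has no predecessor
#2=a depends on [0:a]
#3=c depends on [1:c]
#4=c depends on [3:c]
#5=a depends on [2:a]
sources: [0:a, 1:c]
N(rest) = Σ N(rest − s) over sources s of rest; N(one piece) = 1:
  size 1 → [4]=1  [5]=1
  size 2 → [2,5]=1  [3,4]=1  [4,5]=2
  size 3 → [0,2,5]=1  [1,3,4]=1  [2,4,5]=3  [3,4,5]=3
  size 4 → [0,2,4,5]=4  [1,3,4,5]=4  [2,3,4,5]=6
  first=0(a) contributes 10
  first=1(c) contributes 10
|[w]| = 20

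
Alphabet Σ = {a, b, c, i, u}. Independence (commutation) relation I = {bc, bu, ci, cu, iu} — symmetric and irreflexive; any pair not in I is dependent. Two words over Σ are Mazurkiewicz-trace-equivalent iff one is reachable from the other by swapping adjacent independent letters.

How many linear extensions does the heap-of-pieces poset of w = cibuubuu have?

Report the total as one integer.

280

drop 0:c onto floor
drop 1:i onto floor
drop 2:b onto {1:i}
drop 3:u onto floor
drop 4:u onto {3:u}
drop 5:b onto {2:b}
drop 6:u onto {4:u}
drop 7:u onto {6:u}
ground layer = {0:c, 1:i, 3:u}
drop-orders for the pieces not yet dropped (sum over which currently-grounded one goes next):
  1 to go: {0} 1  {5} 1  {7} 1
  2 to go: {0,5} 2  {0,7} 2  {2,5} 1  {5,7} 2  {6,7} 1
  3 to go: {0,2,5} 3  {0,5,7} 6  {0,6,7} 3  {1,2,5} 1  {2,5,7} 3  {4,6,7} 1  {5,6,7} 3
  4 to go: {0,1,2,5} 4  {0,2,5,7} 12  {0,4,6,7} 4  {0,5,6,7} 12  {1,2,5,7} 4  {2,5,6,7} 6  {3,4,6,7} 1  {4,5,6,7} 4
  5 to go: {0,1,2,5,7} 20  {0,2,5,6,7} 30  {0,3,4,6,7} 5  {0,4,5,6,7} 20  {1,2,5,6,7} 10  {2,4,5,6,7} 10  {3,4,5,6,7} 5
  6 to go: {0,1,2,5,6,7} 60  {0,2,4,5,6,7} 60  {0,3,4,5,6,7} 30  {1,2,4,5,6,7} 20  {2,3,4,5,6,7} 15
  if 0:c drops first: 35 orders
  if 1:i drops first: 105 orders
  if 3:u drops first: 140 orders
heap linearizations: 280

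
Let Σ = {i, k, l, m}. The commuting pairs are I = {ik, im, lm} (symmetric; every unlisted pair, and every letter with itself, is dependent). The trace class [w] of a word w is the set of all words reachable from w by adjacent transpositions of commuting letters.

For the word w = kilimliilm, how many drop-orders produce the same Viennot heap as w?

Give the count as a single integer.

0(k) covers ∅
1(i) covers ∅
2(l) covers 0:k, 1:i
3(i) covers 2:l
4(m) covers 0:k
5(l) covers 3:i
6(i) covers 5:l
7(i) covers 6:i
8(l) covers 7:i
9(m) covers 4:m
floor of heap: 0:k, 1:i
completions by unplaced set U, small U first (add the entries for U minus each lowest piece of U):
  |U|=1: {8}:1  {9}:1
  |U|=2: {4,9}:1  {7,8}:1  {8,9}:2
  |U|=3: {4,8,9}:3  {6,7,8}:1  {7,8,9}:3
  |U|=4: {4,7,8,9}:6  {5,6,7,8}:1  {6,7,8,9}:4
  |U|=5: {3,5,6,7,8}:1  {4,6,7,8,9}:10  {5,6,7,8,9}:5
  |U|=6: {2,3,5,6,7,8}:1  {3,5,6,7,8,9}:6  {4,5,6,7,8,9}:15
  |U|=7: {1,2,3,5,6,7,8}:1  {2,3,5,6,7,8,9}:7  {3,4,5,6,7,8,9}:21
  |U|=8: {1,2,3,5,6,7,8,9}:8  {2,3,4,5,6,7,8,9}:28
  start at 0(k): 36
  start at 1(i): 28
sum over floor = 64

64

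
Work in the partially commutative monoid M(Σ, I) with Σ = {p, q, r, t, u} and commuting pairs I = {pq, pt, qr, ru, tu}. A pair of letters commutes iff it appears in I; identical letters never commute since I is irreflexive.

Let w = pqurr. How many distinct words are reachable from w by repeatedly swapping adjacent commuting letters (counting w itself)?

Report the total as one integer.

#0=p has no predecessor
#1=q has no predecessor
#2=u depends on [0:p, 1:q]
#3=r depends on [0:p]
#4=r depends on [3:r]
sources: [0:p, 1:q]
N(rest) = Σ N(rest − s) over sources s of rest; N(one piece) = 1:
  size 1 → [2]=1  [4]=1
  size 2 → [1,2]=1  [2,4]=2  [3,4]=1
  size 3 → [1,2,4]=3  [2,3,4]=3
  first=0(p) contributes 6
  first=1(q) contributes 3
|[w]| = 9

9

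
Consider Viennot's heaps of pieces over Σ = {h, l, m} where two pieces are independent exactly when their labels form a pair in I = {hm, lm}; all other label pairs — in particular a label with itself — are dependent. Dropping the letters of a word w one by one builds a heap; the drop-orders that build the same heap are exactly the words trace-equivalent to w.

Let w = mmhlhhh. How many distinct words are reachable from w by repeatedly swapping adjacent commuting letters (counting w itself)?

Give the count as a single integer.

drop 0:m onto floor
drop 1:m onto {0:m}
drop 2:h onto floor
drop 3:l onto {2:h}
drop 4:h onto {3:l}
drop 5:h onto {4:h}
drop 6:h onto {5:h}
ground layer = {0:m, 2:h}
drop-orders for the pieces not yet dropped (sum over which currently-grounded one goes next):
  1 to go: {1} 1  {6} 1
  2 to go: {0,1} 1  {1,6} 2  {5,6} 1
  3 to go: {0,1,6} 3  {1,5,6} 3  {4,5,6} 1
  4 to go: {0,1,5,6} 6  {1,4,5,6} 4  {3,4,5,6} 1
  5 to go: {0,1,4,5,6} 10  {1,3,4,5,6} 5  {2,3,4,5,6} 1
  if 0:m drops first: 6 orders
  if 2:h drops first: 15 orders
heap linearizations: 21

21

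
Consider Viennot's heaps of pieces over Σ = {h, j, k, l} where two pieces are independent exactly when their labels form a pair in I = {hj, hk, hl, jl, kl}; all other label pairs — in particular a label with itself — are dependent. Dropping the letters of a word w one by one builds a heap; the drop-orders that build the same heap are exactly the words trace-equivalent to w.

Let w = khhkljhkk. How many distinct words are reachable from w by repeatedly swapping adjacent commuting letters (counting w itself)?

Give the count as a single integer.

504

#0=k has no predecessor
#1=h has no predecessor
#2=h depends on [1:h]
#3=k depends on [0:k]
#4=l has no predecessor
#5=j depends on [3:k]
#6=h depends on [2:h]
#7=k depends on [5:j]
#8=k depends on [7:k]
sources: [0:k, 1:h, 4:l]
N(rest) = Σ N(rest − s) over sources s of rest; N(one piece) = 1:
  size 1 → [4]=1  [6]=1  [8]=1
  size 2 → [2,6]=1  [4,6]=2  [4,8]=2  [6,8]=2  [7,8]=1
  size 3 → [1,2,6]=1  [2,4,6]=3  [2,6,8]=3  [4,6,8]=6  [4,7,8]=3  [5,7,8]=1  [6,7,8]=3
  size 4 → [1,2,4,6]=4  [1,2,6,8]=4  [2,4,6,8]=12  [2,6,7,8]=6  [3,5,7,8]=1  [4,5,7,8]=4  [4,6,7,8]=12  [5,6,7,8]=4
  size 5 → [0,3,5,7,8]=1  [1,2,4,6,8]=20  [1,2,6,7,8]=10  [2,4,6,7,8]=30  [2,5,6,7,8]=10  [3,4,5,7,8]=5  [3,5,6,7,8]=5  [4,5,6,7,8]=20
  size 6 → [0,3,4,5,7,8]=6  [0,3,5,6,7,8]=6  [1,2,4,6,7,8]=60  [1,2,5,6,7,8]=20  [2,3,5,6,7,8]=15  [2,4,5,6,7,8]=60  [3,4,5,6,7,8]=30
  size 7 → [0,2,3,5,6,7,8]=21  [0,3,4,5,6,7,8]=42  [1,2,3,5,6,7,8]=35  [1,2,4,5,6,7,8]=140  [2,3,4,5,6,7,8]=105
  first=0(k) contributes 280
  first=1(h) contributes 168
  first=4(l) contributes 56
|[w]| = 504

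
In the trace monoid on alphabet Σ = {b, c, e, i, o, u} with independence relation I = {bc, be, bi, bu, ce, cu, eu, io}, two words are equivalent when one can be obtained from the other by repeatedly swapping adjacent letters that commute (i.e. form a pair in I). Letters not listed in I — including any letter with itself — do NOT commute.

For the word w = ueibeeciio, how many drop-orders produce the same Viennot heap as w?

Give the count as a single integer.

0(u) covers ∅
1(e) covers ∅
2(i) covers 0:u, 1:e
3(b) covers ∅
4(e) covers 2:i
5(e) covers 4:e
6(c) covers 2:i
7(i) covers 5:e, 6:c
8(i) covers 7:i
9(o) covers 3:b, 5:e, 6:c
floor of heap: 0:u, 1:e, 3:b
completions by unplaced set U, small U first (add the entries for U minus each lowest piece of U):
  |U|=1: {8}:1  {9}:1
  |U|=2: {3,9}:1  {7,8}:1  {8,9}:2
  |U|=3: {3,8,9}:3  {7,8,9}:3
  |U|=4: {3,7,8,9}:6  {5,7,8,9}:3  {6,7,8,9}:3
  |U|=5: {3,5,7,8,9}:9  {3,6,7,8,9}:9  {4,5,7,8,9}:3  {5,6,7,8,9}:6
  |U|=6: {3,4,5,7,8,9}:12  {3,5,6,7,8,9}:24  {4,5,6,7,8,9}:9
  |U|=7: {2,4,5,6,7,8,9}:9  {3,4,5,6,7,8,9}:45
  |U|=8: {0,2,4,5,6,7,8,9}:9  {1,2,4,5,6,7,8,9}:9  {2,3,4,5,6,7,8,9}:54
  start at 0(u): 63
  start at 1(e): 63
  start at 3(b): 18
sum over floor = 144

144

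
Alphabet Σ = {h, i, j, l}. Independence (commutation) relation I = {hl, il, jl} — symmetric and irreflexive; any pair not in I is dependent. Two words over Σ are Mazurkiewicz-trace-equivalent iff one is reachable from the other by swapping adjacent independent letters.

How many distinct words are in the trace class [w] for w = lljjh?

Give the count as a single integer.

10

drop 0:l onto floor
drop 1:l onto {0:l}
drop 2:j onto floor
drop 3:j onto {2:j}
drop 4:h onto {3:j}
ground layer = {0:l, 2:j}
drop-orders for the pieces not yet dropped (sum over which currently-grounded one goes next):
  1 to go: {1} 1  {4} 1
  2 to go: {0,1} 1  {1,4} 2  {3,4} 1
  3 to go: {0,1,4} 3  {1,3,4} 3  {2,3,4} 1
  if 0:l drops first: 4 orders
  if 2:j drops first: 6 orders
heap linearizations: 10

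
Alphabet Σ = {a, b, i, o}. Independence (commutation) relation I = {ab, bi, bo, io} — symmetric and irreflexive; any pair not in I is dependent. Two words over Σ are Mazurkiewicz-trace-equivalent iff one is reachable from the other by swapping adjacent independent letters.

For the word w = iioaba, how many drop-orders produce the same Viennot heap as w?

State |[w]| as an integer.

18

0(i) covers ∅
1(i) covers 0:i
2(o) covers ∅
3(a) covers 1:i, 2:o
4(b) covers ∅
5(a) covers 3:a
floor of heap: 0:i, 2:o, 4:b
completions by unplaced set U, small U first (add the entries for U minus each lowest piece of U):
  |U|=1: {4}:1  {5}:1
  |U|=2: {3,5}:1  {4,5}:2
  |U|=3: {1,3,5}:1  {2,3,5}:1  {3,4,5}:3
  |U|=4: {0,1,3,5}:1  {1,2,3,5}:2  {1,3,4,5}:4  {2,3,4,5}:4
  start at 0(i): 10
  start at 2(o): 5
  start at 4(b): 3
sum over floor = 18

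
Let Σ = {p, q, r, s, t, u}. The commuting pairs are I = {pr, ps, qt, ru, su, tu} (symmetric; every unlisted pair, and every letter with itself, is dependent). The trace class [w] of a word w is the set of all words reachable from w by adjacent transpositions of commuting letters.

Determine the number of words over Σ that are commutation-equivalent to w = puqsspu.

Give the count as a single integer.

piece 0:p — minimal
piece 1:u rests on {0:p}
piece 2:q rests on {1:u}
piece 3:s rests on {2:q}
piece 4:s rests on {3:s}
piece 5:p rests on {2:q}
piece 6:u rests on {5:p}
minimal pieces: {0:p}
ways to finish when only these pieces remain (= sum over removing one remaining piece with nothing left below it):
  1 left: {4}→1  {6}→1
  2 left: {3,4}→1  {4,6}→2  {5,6}→1
  3 left: {3,4,6}→3  {4,5,6}→3
  4 left: {3,4,5,6}→6
  5 left: {2,3,4,5,6}→6
  placing 0:p first → 6 extensions

6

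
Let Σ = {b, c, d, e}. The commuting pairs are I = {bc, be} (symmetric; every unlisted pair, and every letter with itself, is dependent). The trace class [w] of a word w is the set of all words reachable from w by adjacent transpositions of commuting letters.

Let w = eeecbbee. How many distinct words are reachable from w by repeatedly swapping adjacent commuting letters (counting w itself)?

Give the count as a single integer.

28

0(e) covers ∅
1(e) covers 0:e
2(e) covers 1:e
3(c) covers 2:e
4(b) covers ∅
5(b) covers 4:b
6(e) covers 3:c
7(e) covers 6:e
floor of heap: 0:e, 4:b
completions by unplaced set U, small U first (add the entries for U minus each lowest piece of U):
  |U|=1: {5}:1  {7}:1
  |U|=2: {4,5}:1  {5,7}:2  {6,7}:1
  |U|=3: {3,6,7}:1  {4,5,7}:3  {5,6,7}:3
  |U|=4: {2,3,6,7}:1  {3,5,6,7}:4  {4,5,6,7}:6
  |U|=5: {1,2,3,6,7}:1  {2,3,5,6,7}:5  {3,4,5,6,7}:10
  |U|=6: {0,1,2,3,6,7}:1  {1,2,3,5,6,7}:6  {2,3,4,5,6,7}:15
  start at 0(e): 21
  start at 4(b): 7
sum over floor = 28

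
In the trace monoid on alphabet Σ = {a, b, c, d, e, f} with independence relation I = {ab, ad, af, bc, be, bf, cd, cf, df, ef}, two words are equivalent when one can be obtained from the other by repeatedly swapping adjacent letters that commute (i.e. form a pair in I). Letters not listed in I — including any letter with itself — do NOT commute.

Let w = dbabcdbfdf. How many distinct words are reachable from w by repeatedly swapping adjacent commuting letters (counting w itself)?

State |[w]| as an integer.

1260

piece 0:d — minimal
piece 1:b rests on {0:d}
piece 2:a — minimal
piece 3:b rests on {1:b}
piece 4:c rests on {2:a}
piece 5:d rests on {3:b}
piece 6:b rests on {5:d}
piece 7:f — minimal
piece 8:d rests on {6:b}
piece 9:f rests on {7:f}
minimal pieces: {0:d, 2:a, 7:f}
ways to finish when only these pieces remain (= sum over removing one remaining piece with nothing left below it):
  1 left: {4}→1  {8}→1  {9}→1
  2 left: {2,4}→1  {4,8}→2  {4,9}→2  {6,8}→1  {7,9}→1  {8,9}→2
  3 left: {2,4,8}→3  {2,4,9}→3  {4,6,8}→3  {4,7,9}→3  {4,8,9}→6  {5,6,8}→1  {6,8,9}→3  {7,8,9}→3
  4 left: {2,4,6,8}→6  {2,4,7,9}→6  {2,4,8,9}→12  {3,5,6,8}→1  {4,5,6,8}→4  {4,6,8,9}→12  {4,7,8,9}→12  {5,6,8,9}→4  {6,7,8,9}→6
  5 left: {1,3,5,6,8}→1  {2,4,5,6,8}→10  {2,4,6,8,9}→30  {2,4,7,8,9}→30  {3,4,5,6,8}→5  {3,5,6,8,9}→5  {4,5,6,8,9}→20  {4,6,7,8,9}→30  {5,6,7,8,9}→10
  6 left: {0,1,3,5,6,8}→1  {1,3,4,5,6,8}→6  {1,3,5,6,8,9}→6  {2,3,4,5,6,8}→15  {2,4,5,6,8,9}→60  {2,4,6,7,8,9}→90  {3,4,5,6,8,9}→30  {3,5,6,7,8,9}→15  {4,5,6,7,8,9}→60
  7 left: {0,1,3,4,5,6,8}→7  {0,1,3,5,6,8,9}→7  {1,2,3,4,5,6,8}→21  {1,3,4,5,6,8,9}→42  {1,3,5,6,7,8,9}→21  {2,3,4,5,6,8,9}→105  {2,4,5,6,7,8,9}→210  {3,4,5,6,7,8,9}→105
  8 left: {0,1,2,3,4,5,6,8}→28  {0,1,3,4,5,6,8,9}→56  {0,1,3,5,6,7,8,9}→28  {1,2,3,4,5,6,8,9}→168  {1,3,4,5,6,7,8,9}→168  {2,3,4,5,6,7,8,9}→420
  placing 0:d first → 756 extensions
  placing 2:a first → 252 extensions
  placing 7:f first → 252 extensions
total linear extensions = 1260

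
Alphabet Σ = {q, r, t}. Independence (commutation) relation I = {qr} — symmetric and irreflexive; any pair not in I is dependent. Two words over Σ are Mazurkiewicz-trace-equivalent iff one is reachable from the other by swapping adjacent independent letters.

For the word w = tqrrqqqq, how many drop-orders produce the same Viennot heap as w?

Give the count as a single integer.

21

0(t) covers ∅
1(q) covers 0:t
2(r) covers 0:t
3(r) covers 2:r
4(q) covers 1:q
5(q) covers 4:q
6(q) covers 5:q
7(q) covers 6:q
floor of heap: 0:t
completions by unplaced set U, small U first (add the entries for U minus each lowest piece of U):
  |U|=1: {3}:1  {7}:1
  |U|=2: {2,3}:1  {3,7}:2  {6,7}:1
  |U|=3: {2,3,7}:3  {3,6,7}:3  {5,6,7}:1
  |U|=4: {2,3,6,7}:6  {3,5,6,7}:4  {4,5,6,7}:1
  |U|=5: {1,4,5,6,7}:1  {2,3,5,6,7}:10  {3,4,5,6,7}:5
  |U|=6: {1,3,4,5,6,7}:6  {2,3,4,5,6,7}:15
  start at 0(t): 21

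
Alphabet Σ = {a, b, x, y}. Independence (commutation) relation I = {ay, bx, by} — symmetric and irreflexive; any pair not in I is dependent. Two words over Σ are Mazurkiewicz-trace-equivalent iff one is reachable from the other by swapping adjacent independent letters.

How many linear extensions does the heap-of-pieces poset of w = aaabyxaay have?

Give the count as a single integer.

#0=a has no predecessor
#1=a depends on [0:a]
#2=a depends on [1:a]
#3=b depends on [2:a]
#4=y has no predecessor
#5=x depends on [2:a, 4:y]
#6=a depends on [3:b, 5:x]
#7=a depends on [6:a]
#8=y depends on [5:x]
sources: [0:a, 4:y]
N(rest) = Σ N(rest − s) over sources s of rest; N(one piece) = 1:
  size 1 → [7]=1  [8]=1
  size 2 → [6,7]=1  [7,8]=2
  size 3 → [3,6,7]=1  [6,7,8]=3
  size 4 → [3,6,7,8]=4  [5,6,7,8]=3
  size 5 → [3,5,6,7,8]=7  [4,5,6,7,8]=3
  size 6 → [2,3,5,6,7,8]=7  [3,4,5,6,7,8]=10
  size 7 → [1,2,3,5,6,7,8]=7  [2,3,4,5,6,7,8]=17
  first=0(a) contributes 24
  first=4(y) contributes 7
|[w]| = 31

31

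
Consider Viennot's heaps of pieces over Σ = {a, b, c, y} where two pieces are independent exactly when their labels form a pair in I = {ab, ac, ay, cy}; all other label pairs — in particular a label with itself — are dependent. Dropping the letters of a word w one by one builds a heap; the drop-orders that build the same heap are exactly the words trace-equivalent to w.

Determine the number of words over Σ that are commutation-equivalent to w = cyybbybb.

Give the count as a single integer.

0(c) covers ∅
1(y) covers ∅
2(y) covers 1:y
3(b) covers 0:c, 2:y
4(b) covers 3:b
5(y) covers 4:b
6(b) covers 5:y
7(b) covers 6:b
floor of heap: 0:c, 1:y
completions by unplaced set U, small U first (add the entries for U minus each lowest piece of U):
  |U|=1: {7}:1
  |U|=2: {6,7}:1
  |U|=3: {5,6,7}:1
  |U|=4: {4,5,6,7}:1
  |U|=5: {3,4,5,6,7}:1
  |U|=6: {0,3,4,5,6,7}:1  {2,3,4,5,6,7}:1
  start at 0(c): 1
  start at 1(y): 2
sum over floor = 3

3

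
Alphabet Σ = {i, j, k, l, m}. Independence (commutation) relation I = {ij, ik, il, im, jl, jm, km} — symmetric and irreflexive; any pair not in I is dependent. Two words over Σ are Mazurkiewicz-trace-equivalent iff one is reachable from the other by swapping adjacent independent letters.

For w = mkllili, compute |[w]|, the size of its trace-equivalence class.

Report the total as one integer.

42

piece 0:m — minimal
piece 1:k — minimal
piece 2:l rests on {0:m, 1:k}
piece 3:l rests on {2:l}
piece 4:i — minimal
piece 5:l rests on {3:l}
piece 6:i rests on {4:i}
minimal pieces: {0:m, 1:k, 4:i}
ways to finish when only these pieces remain (= sum over removing one remaining piece with nothing left below it):
  1 left: {5}→1  {6}→1
  2 left: {3,5}→1  {4,6}→1  {5,6}→2
  3 left: {2,3,5}→1  {3,5,6}→3  {4,5,6}→3
  4 left: {0,2,3,5}→1  {1,2,3,5}→1  {2,3,5,6}→4  {3,4,5,6}→6
  5 left: {0,1,2,3,5}→2  {0,2,3,5,6}→5  {1,2,3,5,6}→5  {2,3,4,5,6}→10
  placing 0:m first → 15 extensions
  placing 1:k first → 15 extensions
  placing 4:i first → 12 extensions
total linear extensions = 42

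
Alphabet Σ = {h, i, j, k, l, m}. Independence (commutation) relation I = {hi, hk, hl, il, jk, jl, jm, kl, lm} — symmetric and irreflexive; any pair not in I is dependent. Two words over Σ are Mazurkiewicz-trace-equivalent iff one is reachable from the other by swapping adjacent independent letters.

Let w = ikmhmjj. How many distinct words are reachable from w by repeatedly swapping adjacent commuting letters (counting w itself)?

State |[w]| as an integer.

3

piece 0:i — minimal
piece 1:k rests on {0:i}
piece 2:m rests on {1:k}
piece 3:h rests on {2:m}
piece 4:m rests on {3:h}
piece 5:j rests on {3:h}
piece 6:j rests on {5:j}
minimal pieces: {0:i}
ways to finish when only these pieces remain (= sum over removing one remaining piece with nothing left below it):
  1 left: {4}→1  {6}→1
  2 left: {4,6}→2  {5,6}→1
  3 left: {4,5,6}→3
  4 left: {3,4,5,6}→3
  5 left: {2,3,4,5,6}→3
  placing 0:i first → 3 extensions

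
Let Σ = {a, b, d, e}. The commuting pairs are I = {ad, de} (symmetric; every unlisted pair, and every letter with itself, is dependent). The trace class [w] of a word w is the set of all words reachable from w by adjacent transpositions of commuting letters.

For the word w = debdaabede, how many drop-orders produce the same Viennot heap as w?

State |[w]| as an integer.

18

0(d) covers ∅
1(e) covers ∅
2(b) covers 0:d, 1:e
3(d) covers 2:b
4(a) covers 2:b
5(a) covers 4:a
6(b) covers 3:d, 5:a
7(e) covers 6:b
8(d) covers 6:b
9(e) covers 7:e
floor of heap: 0:d, 1:e
completions by unplaced set U, small U first (add the entries for U minus each lowest piece of U):
  |U|=1: {8}:1  {9}:1
  |U|=2: {7,9}:1  {8,9}:2
  |U|=3: {7,8,9}:3
  |U|=4: {6,7,8,9}:3
  |U|=5: {3,6,7,8,9}:3  {5,6,7,8,9}:3
  |U|=6: {3,5,6,7,8,9}:6  {4,5,6,7,8,9}:3
  |U|=7: {3,4,5,6,7,8,9}:9
  |U|=8: {2,3,4,5,6,7,8,9}:9
  start at 0(d): 9
  start at 1(e): 9
sum over floor = 18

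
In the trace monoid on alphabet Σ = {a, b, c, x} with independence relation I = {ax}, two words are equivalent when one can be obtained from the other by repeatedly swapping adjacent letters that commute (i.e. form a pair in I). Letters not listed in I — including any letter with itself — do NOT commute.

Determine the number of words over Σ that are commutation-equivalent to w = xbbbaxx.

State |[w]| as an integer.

drop 0:x onto floor
drop 1:b onto {0:x}
drop 2:b onto {1:b}
drop 3:b onto {2:b}
drop 4:a onto {3:b}
drop 5:x onto {3:b}
drop 6:x onto {5:x}
ground layer = {0:x}
drop-orders for the pieces not yet dropped (sum over which currently-grounded one goes next):
  1 to go: {4} 1  {6} 1
  2 to go: {4,6} 2  {5,6} 1
  3 to go: {4,5,6} 3
  4 to go: {3,4,5,6} 3
  5 to go: {2,3,4,5,6} 3
  if 0:x drops first: 3 orders

3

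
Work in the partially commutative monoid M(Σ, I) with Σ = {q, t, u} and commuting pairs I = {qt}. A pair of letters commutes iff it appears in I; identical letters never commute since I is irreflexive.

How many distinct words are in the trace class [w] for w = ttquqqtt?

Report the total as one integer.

18

0(t) covers ∅
1(t) covers 0:t
2(q) covers ∅
3(u) covers 1:t, 2:q
4(q) covers 3:u
5(q) covers 4:q
6(t) covers 3:u
7(t) covers 6:t
floor of heap: 0:t, 2:q
completions by unplaced set U, small U first (add the entries for U minus each lowest piece of U):
  |U|=1: {5}:1  {7}:1
  |U|=2: {4,5}:1  {5,7}:2  {6,7}:1
  |U|=3: {4,5,7}:3  {5,6,7}:3
  |U|=4: {4,5,6,7}:6
  |U|=5: {3,4,5,6,7}:6
  |U|=6: {1,3,4,5,6,7}:6  {2,3,4,5,6,7}:6
  start at 0(t): 12
  start at 2(q): 6
sum over floor = 18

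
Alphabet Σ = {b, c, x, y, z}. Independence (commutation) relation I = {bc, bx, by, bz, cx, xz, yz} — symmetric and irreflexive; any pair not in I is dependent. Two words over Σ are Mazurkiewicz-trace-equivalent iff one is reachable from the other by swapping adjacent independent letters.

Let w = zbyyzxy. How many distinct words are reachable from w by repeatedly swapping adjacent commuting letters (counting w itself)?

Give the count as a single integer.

105

piece 0:z — minimal
piece 1:b — minimal
piece 2:y — minimal
piece 3:y rests on {2:y}
piece 4:z rests on {0:z}
piece 5:x rests on {3:y}
piece 6:y rests on {5:x}
minimal pieces: {0:z, 1:b, 2:y}
ways to finish when only these pieces remain (= sum over removing one remaining piece with nothing left below it):
  1 left: {1}→1  {4}→1  {6}→1
  2 left: {0,4}→1  {1,4}→2  {1,6}→2  {4,6}→2  {5,6}→1
  3 left: {0,1,4}→3  {0,4,6}→3  {1,4,6}→6  {1,5,6}→3  {3,5,6}→1  {4,5,6}→3
  4 left: {0,1,4,6}→12  {0,4,5,6}→6  {1,3,5,6}→4  {1,4,5,6}→12  {2,3,5,6}→1  {3,4,5,6}→4
  5 left: {0,1,4,5,6}→30  {0,3,4,5,6}→10  {1,2,3,5,6}→5  {1,3,4,5,6}→20  {2,3,4,5,6}→5
  placing 0:z first → 30 extensions
  placing 1:b first → 15 extensions
  placing 2:y first → 60 extensions
total linear extensions = 105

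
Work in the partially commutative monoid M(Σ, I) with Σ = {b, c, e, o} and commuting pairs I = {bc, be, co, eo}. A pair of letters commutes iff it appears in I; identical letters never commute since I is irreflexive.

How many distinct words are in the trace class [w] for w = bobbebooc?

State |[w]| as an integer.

piece 0:b — minimal
piece 1:o rests on {0:b}
piece 2:b rests on {1:o}
piece 3:b rests on {2:b}
piece 4:e — minimal
piece 5:b rests on {3:b}
piece 6:o rests on {5:b}
piece 7:o rests on {6:o}
piece 8:c rests on {4:e}
minimal pieces: {0:b, 4:e}
ways to finish when only these pieces remain (= sum over removing one remaining piece with nothing left below it):
  1 left: {7}→1  {8}→1
  2 left: {4,8}→1  {6,7}→1  {7,8}→2
  3 left: {4,7,8}→3  {5,6,7}→1  {6,7,8}→3
  4 left: {3,5,6,7}→1  {4,6,7,8}→6  {5,6,7,8}→4
  5 left: {2,3,5,6,7}→1  {3,5,6,7,8}→5  {4,5,6,7,8}→10
  6 left: {1,2,3,5,6,7}→1  {2,3,5,6,7,8}→6  {3,4,5,6,7,8}→15
  7 left: {0,1,2,3,5,6,7}→1  {1,2,3,5,6,7,8}→7  {2,3,4,5,6,7,8}→21
  placing 0:b first → 28 extensions
  placing 4:e first → 8 extensions
total linear extensions = 36

36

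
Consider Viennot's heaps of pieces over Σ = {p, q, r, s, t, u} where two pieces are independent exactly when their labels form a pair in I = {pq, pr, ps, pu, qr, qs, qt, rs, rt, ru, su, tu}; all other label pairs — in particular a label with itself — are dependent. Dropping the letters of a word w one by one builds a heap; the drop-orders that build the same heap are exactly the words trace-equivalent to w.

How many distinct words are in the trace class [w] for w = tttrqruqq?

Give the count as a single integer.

1260

#0=t has no predecessor
#1=t depends on [0:t]
#2=t depends on [1:t]
#3=r has no predecessor
#4=q has no predecessor
#5=r depends on [3:r]
#6=u depends on [4:q]
#7=q depends on [6:u]
#8=q depends on [7:q]
sources: [0:t, 3:r, 4:q]
N(rest) = Σ N(rest − s) over sources s of rest; N(one piece) = 1:
  size 1 → [2]=1  [5]=1  [8]=1
  size 2 → [1,2]=1  [2,5]=2  [2,8]=2  [3,5]=1  [5,8]=2  [7,8]=1
  size 3 → [0,1,2]=1  [1,2,5]=3  [1,2,8]=3  [2,3,5]=3  [2,5,8]=6  [2,7,8]=3  [3,5,8]=3  [5,7,8]=3  [6,7,8]=1
  size 4 → [0,1,2,5]=4  [0,1,2,8]=4  [1,2,3,5]=6  [1,2,5,8]=12  [1,2,7,8]=6  [2,3,5,8]=12  [2,5,7,8]=12  [2,6,7,8]=4  [3,5,7,8]=6  [4,6,7,8]=1  [5,6,7,8]=4
  size 5 → [0,1,2,3,5]=10  [0,1,2,5,8]=20  [0,1,2,7,8]=10  [1,2,3,5,8]=30  [1,2,5,7,8]=30  [1,2,6,7,8]=10  [2,3,5,7,8]=30  [2,4,6,7,8]=5  [2,5,6,7,8]=20  [3,5,6,7,8]=10  [4,5,6,7,8]=5
  size 6 → [0,1,2,3,5,8]=60  [0,1,2,5,7,8]=60  [0,1,2,6,7,8]=20  [1,2,3,5,7,8]=90  [1,2,4,6,7,8]=15  [1,2,5,6,7,8]=60  [2,3,5,6,7,8]=60  [2,4,5,6,7,8]=30  [3,4,5,6,7,8]=15
  size 7 → [0,1,2,3,5,7,8]=210  [0,1,2,4,6,7,8]=35  [0,1,2,5,6,7,8]=140  [1,2,3,5,6,7,8]=210  [1,2,4,5,6,7,8]=105  [2,3,4,5,6,7,8]=105
  first=0(t) contributes 420
  first=3(r) contributes 280
  first=4(q) contributes 560
|[w]| = 1260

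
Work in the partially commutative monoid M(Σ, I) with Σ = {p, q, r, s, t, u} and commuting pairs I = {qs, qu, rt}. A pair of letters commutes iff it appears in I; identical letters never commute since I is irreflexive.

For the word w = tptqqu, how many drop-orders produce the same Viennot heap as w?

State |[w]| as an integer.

piece 0:t — minimal
piece 1:p rests on {0:t}
piece 2:t rests on {1:p}
piece 3:q rests on {2:t}
piece 4:q rests on {3:q}
piece 5:u rests on {2:t}
minimal pieces: {0:t}
ways to finish when only these pieces remain (= sum over removing one remaining piece with nothing left below it):
  1 left: {4}→1  {5}→1
  2 left: {3,4}→1  {4,5}→2
  3 left: {3,4,5}→3
  4 left: {2,3,4,5}→3
  placing 0:t first → 3 extensions

3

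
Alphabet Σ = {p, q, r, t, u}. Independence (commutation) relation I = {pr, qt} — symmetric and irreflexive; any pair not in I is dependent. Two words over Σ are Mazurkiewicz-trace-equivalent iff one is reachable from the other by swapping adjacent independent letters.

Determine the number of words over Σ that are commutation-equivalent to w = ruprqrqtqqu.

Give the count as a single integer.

8

0(r) covers ∅
1(u) covers 0:r
2(p) covers 1:u
3(r) covers 1:u
4(q) covers 2:p, 3:r
5(r) covers 4:q
6(q) covers 5:r
7(t) covers 5:r
8(q) covers 6:q
9(q) covers 8:q
10(u) covers 7:t, 9:q
floor of heap: 0:r
completions by unplaced set U, small U first (add the entries for U minus each lowest piece of U):
  |U|=1: {10}:1
  |U|=2: {7,10}:1  {9,10}:1
  |U|=3: {7,9,10}:2  {8,9,10}:1
  |U|=4: {6,8,9,10}:1  {7,8,9,10}:3
  |U|=5: {6,7,8,9,10}:4
  |U|=6: {5,6,7,8,9,10}:4
  |U|=7: {4,5,6,7,8,9,10}:4
  |U|=8: {2,4,5,6,7,8,9,10}:4  {3,4,5,6,7,8,9,10}:4
  |U|=9: {2,3,4,5,6,7,8,9,10}:8
  start at 0(r): 8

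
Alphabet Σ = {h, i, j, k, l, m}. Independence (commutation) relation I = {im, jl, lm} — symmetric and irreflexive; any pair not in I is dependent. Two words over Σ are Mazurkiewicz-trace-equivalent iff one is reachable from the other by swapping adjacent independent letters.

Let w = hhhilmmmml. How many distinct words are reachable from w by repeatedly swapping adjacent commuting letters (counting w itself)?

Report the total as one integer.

35

piece 0:h — minimal
piece 1:h rests on {0:h}
piece 2:h rests on {1:h}
piece 3:i rests on {2:h}
piece 4:l rests on {3:i}
piece 5:m rests on {2:h}
piece 6:m rests on {5:m}
piece 7:m rests on {6:m}
piece 8:m rests on {7:m}
piece 9:l rests on {4:l}
minimal pieces: {0:h}
ways to finish when only these pieces remain (= sum over removing one remaining piece with nothing left below it):
  1 left: {8}→1  {9}→1
  2 left: {4,9}→1  {7,8}→1  {8,9}→2
  3 left: {3,4,9}→1  {4,8,9}→3  {6,7,8}→1  {7,8,9}→3
  4 left: {3,4,8,9}→4  {4,7,8,9}→6  {5,6,7,8}→1  {6,7,8,9}→4
  5 left: {3,4,7,8,9}→10  {4,6,7,8,9}→10  {5,6,7,8,9}→5
  6 left: {3,4,6,7,8,9}→20  {4,5,6,7,8,9}→15
  7 left: {3,4,5,6,7,8,9}→35
  8 left: {2,3,4,5,6,7,8,9}→35
  placing 0:h first → 35 extensions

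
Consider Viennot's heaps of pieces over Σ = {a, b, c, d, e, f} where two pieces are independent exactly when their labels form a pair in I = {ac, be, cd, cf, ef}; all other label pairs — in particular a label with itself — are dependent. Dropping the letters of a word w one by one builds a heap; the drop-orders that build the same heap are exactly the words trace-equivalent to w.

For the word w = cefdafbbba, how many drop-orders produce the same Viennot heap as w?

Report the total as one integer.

drop 0:c onto floor
drop 1:e onto {0:c}
drop 2:f onto floor
drop 3:d onto {1:e, 2:f}
drop 4:a onto {3:d}
drop 5:f onto {4:a}
drop 6:b onto {5:f}
drop 7:b onto {6:b}
drop 8:b onto {7:b}
drop 9:a onto {8:b}
ground layer = {0:c, 2:f}
drop-orders for the pieces not yet dropped (sum over which currently-grounded one goes next):
  1 to go: {9} 1
  2 to go: {8,9} 1
  3 to go: {7,8,9} 1
  4 to go: {6,7,8,9} 1
  5 to go: {5,6,7,8,9} 1
  6 to go: {4,5,6,7,8,9} 1
  7 to go: {3,4,5,6,7,8,9} 1
  8 to go: {1,3,4,5,6,7,8,9} 1  {2,3,4,5,6,7,8,9} 1
  if 0:c drops first: 2 orders
  if 2:f drops first: 1 orders
heap linearizations: 3

3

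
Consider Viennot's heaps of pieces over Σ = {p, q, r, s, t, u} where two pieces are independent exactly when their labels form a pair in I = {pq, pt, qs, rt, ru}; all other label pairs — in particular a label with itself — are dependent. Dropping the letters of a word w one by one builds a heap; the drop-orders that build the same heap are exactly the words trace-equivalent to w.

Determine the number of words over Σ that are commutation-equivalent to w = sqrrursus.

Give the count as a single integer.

8

piece 0:s — minimal
piece 1:q — minimal
piece 2:r rests on {0:s, 1:q}
piece 3:r rests on {2:r}
piece 4:u rests on {0:s, 1:q}
piece 5:r rests on {3:r}
piece 6:s rests on {4:u, 5:r}
piece 7:u rests on {6:s}
piece 8:s rests on {7:u}
minimal pieces: {0:s, 1:q}
ways to finish when only these pieces remain (= sum over removing one remaining piece with nothing left below it):
  1 left: {8}→1
  2 left: {7,8}→1
  3 left: {6,7,8}→1
  4 left: {4,6,7,8}→1  {5,6,7,8}→1
  5 left: {3,5,6,7,8}→1  {4,5,6,7,8}→2
  6 left: {2,3,5,6,7,8}→1  {3,4,5,6,7,8}→3
  7 left: {2,3,4,5,6,7,8}→4
  placing 0:s first → 4 extensions
  placing 1:q first → 4 extensions
total linear extensions = 8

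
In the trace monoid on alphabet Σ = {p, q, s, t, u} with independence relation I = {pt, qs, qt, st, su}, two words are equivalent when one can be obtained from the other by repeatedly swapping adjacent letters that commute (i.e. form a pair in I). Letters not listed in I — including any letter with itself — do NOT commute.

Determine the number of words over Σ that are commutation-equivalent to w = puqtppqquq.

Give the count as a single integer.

6

0(p) covers ∅
1(u) covers 0:p
2(q) covers 1:u
3(t) covers 1:u
4(p) covers 2:q
5(p) covers 4:p
6(q) covers 5:p
7(q) covers 6:q
8(u) covers 3:t, 7:q
9(q) covers 8:u
floor of heap: 0:p
completions by unplaced set U, small U first (add the entries for U minus each lowest piece of U):
  |U|=1: {9}:1
  |U|=2: {8,9}:1
  |U|=3: {3,8,9}:1  {7,8,9}:1
  |U|=4: {3,7,8,9}:2  {6,7,8,9}:1
  |U|=5: {3,6,7,8,9}:3  {5,6,7,8,9}:1
  |U|=6: {3,5,6,7,8,9}:4  {4,5,6,7,8,9}:1
  |U|=7: {2,4,5,6,7,8,9}:1  {3,4,5,6,7,8,9}:5
  |U|=8: {2,3,4,5,6,7,8,9}:6
  start at 0(p): 6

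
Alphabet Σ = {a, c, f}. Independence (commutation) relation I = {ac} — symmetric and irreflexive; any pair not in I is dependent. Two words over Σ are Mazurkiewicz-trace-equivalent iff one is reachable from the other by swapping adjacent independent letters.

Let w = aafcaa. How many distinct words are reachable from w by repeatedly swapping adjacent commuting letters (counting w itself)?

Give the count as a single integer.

0(a) covers ∅
1(a) covers 0:a
2(f) covers 1:a
3(c) covers 2:f
4(a) covers 2:f
5(a) covers 4:a
floor of heap: 0:a
completions by unplaced set U, small U first (add the entries for U minus each lowest piece of U):
  |U|=1: {3}:1  {5}:1
  |U|=2: {3,5}:2  {4,5}:1
  |U|=3: {3,4,5}:3
  |U|=4: {2,3,4,5}:3
  start at 0(a): 3

3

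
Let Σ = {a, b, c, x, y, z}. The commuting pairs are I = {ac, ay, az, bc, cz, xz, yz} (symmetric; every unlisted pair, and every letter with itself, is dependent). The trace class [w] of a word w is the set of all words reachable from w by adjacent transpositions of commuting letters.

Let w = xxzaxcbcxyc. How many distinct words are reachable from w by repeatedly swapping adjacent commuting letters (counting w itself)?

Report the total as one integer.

18

0(x) covers ∅
1(x) covers 0:x
2(z) covers ∅
3(a) covers 1:x
4(x) covers 3:a
5(c) covers 4:x
6(b) covers 2:z, 4:x
7(c) covers 5:c
8(x) covers 6:b, 7:c
9(y) covers 8:x
10(c) covers 9:y
floor of heap: 0:x, 2:z
completions by unplaced set U, small U first (add the entries for U minus each lowest piece of U):
  |U|=1: {10}:1
  |U|=2: {9,10}:1
  |U|=3: {8,9,10}:1
  |U|=4: {6,8,9,10}:1  {7,8,9,10}:1
  |U|=5: {2,6,8,9,10}:1  {5,7,8,9,10}:1  {6,7,8,9,10}:2
  |U|=6: {2,6,7,8,9,10}:3  {5,6,7,8,9,10}:3
  |U|=7: {2,5,6,7,8,9,10}:6  {4,5,6,7,8,9,10}:3
  |U|=8: {2,4,5,6,7,8,9,10}:9  {3,4,5,6,7,8,9,10}:3
  |U|=9: {1,3,4,5,6,7,8,9,10}:3  {2,3,4,5,6,7,8,9,10}:12
  start at 0(x): 15
  start at 2(z): 3
sum over floor = 18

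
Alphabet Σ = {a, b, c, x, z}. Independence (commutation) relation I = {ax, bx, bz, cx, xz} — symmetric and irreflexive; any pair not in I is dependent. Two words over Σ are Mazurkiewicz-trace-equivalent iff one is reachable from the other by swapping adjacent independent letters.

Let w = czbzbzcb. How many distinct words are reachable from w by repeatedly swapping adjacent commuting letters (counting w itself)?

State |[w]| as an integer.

drop 0:c onto floor
drop 1:z onto {0:c}
drop 2:b onto {0:c}
drop 3:z onto {1:z}
drop 4:b onto {2:b}
drop 5:z onto {3:z}
drop 6:c onto {4:b, 5:z}
drop 7:b onto {6:c}
ground layer = {0:c}
drop-orders for the pieces not yet dropped (sum over which currently-grounded one goes next):
  1 to go: {7} 1
  2 to go: {6,7} 1
  3 to go: {4,6,7} 1  {5,6,7} 1
  4 to go: {2,4,6,7} 1  {3,5,6,7} 1  {4,5,6,7} 2
  5 to go: {1,3,5,6,7} 1  {2,4,5,6,7} 3  {3,4,5,6,7} 3
  6 to go: {1,3,4,5,6,7} 4  {2,3,4,5,6,7} 6
  if 0:c drops first: 10 orders

10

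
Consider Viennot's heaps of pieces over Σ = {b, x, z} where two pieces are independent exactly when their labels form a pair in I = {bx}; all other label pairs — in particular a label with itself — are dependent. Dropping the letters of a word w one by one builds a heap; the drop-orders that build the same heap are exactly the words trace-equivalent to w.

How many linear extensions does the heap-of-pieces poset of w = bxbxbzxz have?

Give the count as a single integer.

0(b) covers ∅
1(x) covers ∅
2(b) covers 0:b
3(x) covers 1:x
4(b) covers 2:b
5(z) covers 3:x, 4:b
6(x) covers 5:z
7(z) covers 6:x
floor of heap: 0:b, 1:x
completions by unplaced set U, small U first (add the entries for U minus each lowest piece of U):
  |U|=1: {7}:1
  |U|=2: {6,7}:1
  |U|=3: {5,6,7}:1
  |U|=4: {3,5,6,7}:1  {4,5,6,7}:1
  |U|=5: {1,3,5,6,7}:1  {2,4,5,6,7}:1  {3,4,5,6,7}:2
  |U|=6: {0,2,4,5,6,7}:1  {1,3,4,5,6,7}:3  {2,3,4,5,6,7}:3
  start at 0(b): 6
  start at 1(x): 4
sum over floor = 10

10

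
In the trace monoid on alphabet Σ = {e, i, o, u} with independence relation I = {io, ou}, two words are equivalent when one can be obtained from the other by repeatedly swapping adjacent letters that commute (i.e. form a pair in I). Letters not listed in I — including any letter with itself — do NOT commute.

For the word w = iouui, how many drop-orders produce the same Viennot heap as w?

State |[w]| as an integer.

5

#0=i has no predecessor
#1=o has no predecessor
#2=u depends on [0:i]
#3=u depends on [2:u]
#4=i depends on [3:u]
sources: [0:i, 1:o]
N(rest) = Σ N(rest − s) over sources s of rest; N(one piece) = 1:
  size 1 → [1]=1  [4]=1
  size 2 → [1,4]=2  [3,4]=1
  size 3 → [1,3,4]=3  [2,3,4]=1
  first=0(i) contributes 4
  first=1(o) contributes 1
|[w]| = 5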